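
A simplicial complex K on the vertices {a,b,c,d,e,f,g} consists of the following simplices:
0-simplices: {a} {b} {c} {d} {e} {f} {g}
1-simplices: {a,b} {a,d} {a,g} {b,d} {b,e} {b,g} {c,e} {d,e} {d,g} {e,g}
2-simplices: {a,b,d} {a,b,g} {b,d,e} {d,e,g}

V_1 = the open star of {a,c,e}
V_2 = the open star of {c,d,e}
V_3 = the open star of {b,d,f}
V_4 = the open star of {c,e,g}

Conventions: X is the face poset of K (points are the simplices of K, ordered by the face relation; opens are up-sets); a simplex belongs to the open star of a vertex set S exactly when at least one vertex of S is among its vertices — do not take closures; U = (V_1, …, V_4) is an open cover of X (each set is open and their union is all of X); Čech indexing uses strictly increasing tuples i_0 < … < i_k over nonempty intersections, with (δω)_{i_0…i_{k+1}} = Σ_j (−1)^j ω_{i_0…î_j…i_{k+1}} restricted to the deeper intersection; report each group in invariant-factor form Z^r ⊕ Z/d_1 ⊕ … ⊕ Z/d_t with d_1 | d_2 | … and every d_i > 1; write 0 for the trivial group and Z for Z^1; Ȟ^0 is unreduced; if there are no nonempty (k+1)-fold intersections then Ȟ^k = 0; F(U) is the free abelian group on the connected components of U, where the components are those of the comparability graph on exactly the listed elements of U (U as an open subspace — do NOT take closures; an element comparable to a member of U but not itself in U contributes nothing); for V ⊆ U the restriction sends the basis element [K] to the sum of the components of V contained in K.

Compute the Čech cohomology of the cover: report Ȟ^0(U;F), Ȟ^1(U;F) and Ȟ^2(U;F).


Ȟ^0(U;F) ≅ Z^2,  Ȟ^1(U;F) ≅ Z,  Ȟ^2(U;F) ≅ 0

nonempty intersections:
  V1={{a},{c},{e},{a,b},{a,d},{a,g},{b,e},{c,e},{d,e},{e,g},{a,b,d},{a,b,g},{b,d,e},{d,e,g}} V2={{c},{d},{e},{a,d},{b,d},{b,e},{c,e},{d,e},{d,g},{e,g},{a,b,d},{b,d,e},{d,e,g}} V3={{b},{d},{f},{a,b},{a,d},{b,d},{b,e},{b,g},{d,e},{d,g},{a,b,d},{a,b,g},{b,d,e},{d,e,g}} V4={{c},{e},{g},{a,g},{b,e},{b,g},{c,e},{d,e},{d,g},{e,g},{a,b,g},{b,d,e},{d,e,g}}
  V12={{c},{e},{a,d},{b,e},{c,e},{d,e},{e,g},{a,b,d},{b,d,e},{d,e,g}} V13={{a,b},{a,d},{b,e},{d,e},{a,b,d},{a,b,g},{b,d,e},{d,e,g}} V14={{c},{e},{a,g},{b,e},{c,e},{d,e},{e,g},{a,b,g},{b,d,e},{d,e,g}} V23={{d},{a,d},{b,d},{b,e},{d,e},{d,g},{a,b,d},{b,d,e},{d,e,g}} V24={{c},{e},{b,e},{c,e},{d,e},{d,g},{e,g},{b,d,e},{d,e,g}} V34={{b,e},{b,g},{d,e},{d,g},{a,b,g},{b,d,e},{d,e,g}}
  V123={{a,d},{b,e},{d,e},{a,b,d},{b,d,e},{d,e,g}} V124={{c},{e},{b,e},{c,e},{d,e},{e,g},{b,d,e},{d,e,g}} V134={{b,e},{d,e},{a,b,g},{b,d,e},{d,e,g}} V234={{b,e},{d,e},{d,g},{b,d,e},{d,e,g}}
  V1234={{b,e},{d,e},{b,d,e},{d,e,g}}
components per intersection:
  V1: {{a},{a,b},{a,d},{a,g},{a,b,d},{a,b,g}} {{c},{e},{b,e},{c,e},{d,e},{e,g},{b,d,e},{d,e,g}}
  V2: {{c},{d},{e},{a,d},{b,d},{b,e},{c,e},{d,e},{d,g},{e,g},{a,b,d},{b,d,e},{d,e,g}}
  V3: {{b},{d},{a,b},{a,d},{b,d},{b,e},{b,g},{d,e},{d,g},{a,b,d},{a,b,g},{b,d,e},{d,e,g}} {{f}}
  V4: {{c},{e},{g},{a,g},{b,e},{b,g},{c,e},{d,e},{d,g},{e,g},{a,b,g},{b,d,e},{d,e,g}}
  V12: {{c},{e},{b,e},{c,e},{d,e},{e,g},{b,d,e},{d,e,g}} {{a,d},{a,b,d}}
  V13: {{a,b},{a,d},{a,b,d},{a,b,g}} {{b,e},{d,e},{b,d,e},{d,e,g}}
  V14: {{c},{e},{b,e},{c,e},{d,e},{e,g},{b,d,e},{d,e,g}} {{a,g},{a,b,g}}
  V23: {{d},{a,d},{b,d},{b,e},{d,e},{d,g},{a,b,d},{b,d,e},{d,e,g}}
  V24: {{c},{e},{b,e},{c,e},{d,e},{d,g},{e,g},{b,d,e},{d,e,g}}
  V34: {{b,e},{d,e},{d,g},{b,d,e},{d,e,g}} {{b,g},{a,b,g}}
  V123: {{a,d},{a,b,d}} {{b,e},{d,e},{b,d,e},{d,e,g}}
  V124: {{c},{e},{b,e},{c,e},{d,e},{e,g},{b,d,e},{d,e,g}}
  V134: {{b,e},{d,e},{b,d,e},{d,e,g}} {{a,b,g}}
  V234: {{b,e},{d,e},{d,g},{b,d,e},{d,e,g}}
  V1234: {{b,e},{d,e},{b,d,e},{d,e,g}}
C dims 6,10,6,1; δ0: rk 4, SNF 1^4; δ1: rk 5, SNF 1^5; δ2: rk 1, SNF 1^1
Ȟ^0: (6−4)−0=2 ⇒ Z^2
Ȟ^1: (10−5)−4=1 ⇒ Z
Ȟ^2: (6−1)−5=0 ⇒ 0


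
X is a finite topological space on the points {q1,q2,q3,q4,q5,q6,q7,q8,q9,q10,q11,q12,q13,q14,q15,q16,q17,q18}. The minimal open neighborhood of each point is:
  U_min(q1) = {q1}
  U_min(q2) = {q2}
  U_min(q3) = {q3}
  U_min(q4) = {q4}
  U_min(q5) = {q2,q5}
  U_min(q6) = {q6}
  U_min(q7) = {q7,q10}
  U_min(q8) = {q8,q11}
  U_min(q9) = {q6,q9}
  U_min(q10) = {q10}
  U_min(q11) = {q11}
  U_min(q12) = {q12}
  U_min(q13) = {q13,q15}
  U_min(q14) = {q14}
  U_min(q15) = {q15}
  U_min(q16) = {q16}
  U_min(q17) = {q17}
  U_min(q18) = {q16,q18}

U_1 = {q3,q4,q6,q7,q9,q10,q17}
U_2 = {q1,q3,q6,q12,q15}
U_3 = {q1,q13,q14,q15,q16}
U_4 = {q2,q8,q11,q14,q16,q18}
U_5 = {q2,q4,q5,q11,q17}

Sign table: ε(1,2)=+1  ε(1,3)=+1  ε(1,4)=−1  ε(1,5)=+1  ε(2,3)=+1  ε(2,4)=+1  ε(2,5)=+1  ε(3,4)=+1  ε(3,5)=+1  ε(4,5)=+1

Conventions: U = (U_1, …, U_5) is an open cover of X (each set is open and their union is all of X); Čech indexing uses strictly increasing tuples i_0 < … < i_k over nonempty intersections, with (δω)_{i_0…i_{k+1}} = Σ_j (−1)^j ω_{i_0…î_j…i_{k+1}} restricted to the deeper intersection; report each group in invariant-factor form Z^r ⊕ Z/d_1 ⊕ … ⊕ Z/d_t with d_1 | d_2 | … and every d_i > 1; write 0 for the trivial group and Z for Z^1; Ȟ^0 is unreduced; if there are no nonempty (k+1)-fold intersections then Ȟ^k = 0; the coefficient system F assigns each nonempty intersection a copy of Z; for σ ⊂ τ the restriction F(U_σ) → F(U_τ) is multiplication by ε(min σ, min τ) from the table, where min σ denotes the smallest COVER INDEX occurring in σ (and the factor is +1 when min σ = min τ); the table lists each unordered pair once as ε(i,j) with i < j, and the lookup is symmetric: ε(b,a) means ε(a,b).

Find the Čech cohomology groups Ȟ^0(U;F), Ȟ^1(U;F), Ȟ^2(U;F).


Ȟ^0 ≅ Z, Ȟ^1 ≅ Z, Ȟ^2 ≅ 0

intersection data:
  U12={q3,q6} U15={q4,q17} U23={q1,q15} U34={q14,q16} U45={q2,q11}
C dims 5,5; δ0: rk 4, SNF 1^4
Ȟ^0 = (5 − 4) − 0 = 1, so Ȟ^0 ≅ Z
Ȟ^1 = (5 − 0) − 4 = 1, so Ȟ^1 ≅ Z
Ȟ^2 = (0 − 0) − 0 = 0, so Ȟ^2 ≅ 0


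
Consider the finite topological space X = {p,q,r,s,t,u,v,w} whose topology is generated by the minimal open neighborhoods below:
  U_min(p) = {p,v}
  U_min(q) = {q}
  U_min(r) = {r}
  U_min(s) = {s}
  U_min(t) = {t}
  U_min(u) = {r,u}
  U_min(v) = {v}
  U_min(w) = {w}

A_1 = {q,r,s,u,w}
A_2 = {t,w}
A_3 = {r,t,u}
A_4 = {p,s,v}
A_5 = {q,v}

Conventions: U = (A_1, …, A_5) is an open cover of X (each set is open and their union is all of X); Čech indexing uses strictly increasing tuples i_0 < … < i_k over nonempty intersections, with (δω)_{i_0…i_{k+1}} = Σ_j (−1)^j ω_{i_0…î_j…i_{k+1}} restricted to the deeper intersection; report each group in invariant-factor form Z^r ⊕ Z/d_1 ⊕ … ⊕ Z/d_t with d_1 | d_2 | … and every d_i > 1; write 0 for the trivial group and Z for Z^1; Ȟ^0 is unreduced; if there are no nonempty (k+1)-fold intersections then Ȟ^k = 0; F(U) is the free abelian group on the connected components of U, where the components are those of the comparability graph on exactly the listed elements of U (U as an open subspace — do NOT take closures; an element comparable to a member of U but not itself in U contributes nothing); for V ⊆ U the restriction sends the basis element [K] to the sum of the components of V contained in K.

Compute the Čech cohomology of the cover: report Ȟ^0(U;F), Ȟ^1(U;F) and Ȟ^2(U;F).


Ȟ^0(U;F) ≅ Z^6,  Ȟ^1(U;F) ≅ 0,  Ȟ^2(U;F) ≅ 0

nonempty overlaps:
  A12={w} A13={r,u} A14={s} A15={q} A23={t} A45={v}
components per intersection:
  A1: {q} {r,u} {s} {w}
  A2: {t} {w}
  A3: {r,u} {t}
  A4: {p,v} {s}
  A5: {q} {v}
  A12: {w}
  A13: {r,u}
  A14: {s}
  A15: {q}
  A23: {t}
  A45: {v}
C dims 12,6; δ0: rk 6, SNF 1^6
degree 0: 12−6−0 = 6 → Ȟ^0 ≅ Z^6
degree 1: 6−0−6 = 0 → Ȟ^1 ≅ 0
degree 2: 0−0−0 = 0 → Ȟ^2 ≅ 0


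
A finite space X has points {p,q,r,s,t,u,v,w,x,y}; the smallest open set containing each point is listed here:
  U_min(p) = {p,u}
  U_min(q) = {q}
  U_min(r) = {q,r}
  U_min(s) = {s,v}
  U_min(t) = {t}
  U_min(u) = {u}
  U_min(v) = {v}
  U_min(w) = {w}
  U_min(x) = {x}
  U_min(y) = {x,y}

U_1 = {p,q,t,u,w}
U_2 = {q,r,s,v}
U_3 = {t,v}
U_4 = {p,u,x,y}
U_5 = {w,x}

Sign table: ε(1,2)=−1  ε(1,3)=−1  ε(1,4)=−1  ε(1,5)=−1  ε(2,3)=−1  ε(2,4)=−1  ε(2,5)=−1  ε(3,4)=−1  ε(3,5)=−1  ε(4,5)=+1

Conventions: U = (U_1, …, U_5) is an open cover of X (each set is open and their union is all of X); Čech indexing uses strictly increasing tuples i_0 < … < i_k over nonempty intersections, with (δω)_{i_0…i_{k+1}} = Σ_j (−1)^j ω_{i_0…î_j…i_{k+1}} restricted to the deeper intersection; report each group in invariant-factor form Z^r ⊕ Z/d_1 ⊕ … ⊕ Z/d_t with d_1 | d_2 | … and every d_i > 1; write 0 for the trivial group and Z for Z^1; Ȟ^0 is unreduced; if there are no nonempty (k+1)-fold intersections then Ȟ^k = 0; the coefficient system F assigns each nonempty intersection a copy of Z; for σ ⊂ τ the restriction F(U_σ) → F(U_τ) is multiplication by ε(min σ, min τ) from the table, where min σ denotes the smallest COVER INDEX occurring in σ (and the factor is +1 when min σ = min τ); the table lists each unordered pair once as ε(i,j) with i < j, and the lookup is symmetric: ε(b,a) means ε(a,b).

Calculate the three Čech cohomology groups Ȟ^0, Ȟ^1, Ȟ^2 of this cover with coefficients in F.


cover nerve:
  U12={q} U13={t} U14={p,u} U15={w} U23={v} U45={x}
C dims 5,6; δ0: rk 5, SNF 1^4·2
Ȟ^0: (5−5)−0=0 ⇒ 0
Ȟ^1: (6−0)−5=1 plus torsion [2] ⇒ Z ⊕ Z/2
Ȟ^2: (0−0)−0=0 ⇒ 0

Ȟ^0 = 0,  Ȟ^1 = Z ⊕ Z/2,  Ȟ^2 = 0


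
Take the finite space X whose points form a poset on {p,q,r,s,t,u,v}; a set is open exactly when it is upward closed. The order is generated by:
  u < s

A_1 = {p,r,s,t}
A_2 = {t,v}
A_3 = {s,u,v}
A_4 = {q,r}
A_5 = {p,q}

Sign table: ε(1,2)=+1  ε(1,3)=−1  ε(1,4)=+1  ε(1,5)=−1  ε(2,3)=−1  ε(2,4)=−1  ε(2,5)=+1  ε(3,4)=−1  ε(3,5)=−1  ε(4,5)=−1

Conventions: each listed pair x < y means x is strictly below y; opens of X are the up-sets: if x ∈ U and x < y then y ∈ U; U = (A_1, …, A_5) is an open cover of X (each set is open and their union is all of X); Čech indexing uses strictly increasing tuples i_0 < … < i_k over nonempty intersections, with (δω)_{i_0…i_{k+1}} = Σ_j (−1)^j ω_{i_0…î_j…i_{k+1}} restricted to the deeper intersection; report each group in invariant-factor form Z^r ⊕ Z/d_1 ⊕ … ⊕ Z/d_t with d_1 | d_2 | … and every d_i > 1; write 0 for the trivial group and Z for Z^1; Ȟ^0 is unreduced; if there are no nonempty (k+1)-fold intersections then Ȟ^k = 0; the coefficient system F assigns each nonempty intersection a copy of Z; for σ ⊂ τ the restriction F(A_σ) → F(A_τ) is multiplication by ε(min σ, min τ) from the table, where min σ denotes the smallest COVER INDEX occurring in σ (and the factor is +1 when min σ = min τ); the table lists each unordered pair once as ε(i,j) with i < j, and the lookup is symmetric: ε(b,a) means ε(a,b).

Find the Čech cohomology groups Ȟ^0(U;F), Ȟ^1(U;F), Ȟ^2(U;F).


Ȟ^0 ≅ Z,  Ȟ^1 ≅ Z^2,  Ȟ^2 ≅ 0

nonempty intersections:
  A12={t} A13={s} A14={r} A15={p} A23={v} A45={q}
C dims 5,6; δ0: rk 4, SNF 1^4
Ȟ^0: (5−4)−0=1 ⇒ Z
Ȟ^1: (6−0)−4=2 ⇒ Z^2
Ȟ^2: (0−0)−0=0 ⇒ 0


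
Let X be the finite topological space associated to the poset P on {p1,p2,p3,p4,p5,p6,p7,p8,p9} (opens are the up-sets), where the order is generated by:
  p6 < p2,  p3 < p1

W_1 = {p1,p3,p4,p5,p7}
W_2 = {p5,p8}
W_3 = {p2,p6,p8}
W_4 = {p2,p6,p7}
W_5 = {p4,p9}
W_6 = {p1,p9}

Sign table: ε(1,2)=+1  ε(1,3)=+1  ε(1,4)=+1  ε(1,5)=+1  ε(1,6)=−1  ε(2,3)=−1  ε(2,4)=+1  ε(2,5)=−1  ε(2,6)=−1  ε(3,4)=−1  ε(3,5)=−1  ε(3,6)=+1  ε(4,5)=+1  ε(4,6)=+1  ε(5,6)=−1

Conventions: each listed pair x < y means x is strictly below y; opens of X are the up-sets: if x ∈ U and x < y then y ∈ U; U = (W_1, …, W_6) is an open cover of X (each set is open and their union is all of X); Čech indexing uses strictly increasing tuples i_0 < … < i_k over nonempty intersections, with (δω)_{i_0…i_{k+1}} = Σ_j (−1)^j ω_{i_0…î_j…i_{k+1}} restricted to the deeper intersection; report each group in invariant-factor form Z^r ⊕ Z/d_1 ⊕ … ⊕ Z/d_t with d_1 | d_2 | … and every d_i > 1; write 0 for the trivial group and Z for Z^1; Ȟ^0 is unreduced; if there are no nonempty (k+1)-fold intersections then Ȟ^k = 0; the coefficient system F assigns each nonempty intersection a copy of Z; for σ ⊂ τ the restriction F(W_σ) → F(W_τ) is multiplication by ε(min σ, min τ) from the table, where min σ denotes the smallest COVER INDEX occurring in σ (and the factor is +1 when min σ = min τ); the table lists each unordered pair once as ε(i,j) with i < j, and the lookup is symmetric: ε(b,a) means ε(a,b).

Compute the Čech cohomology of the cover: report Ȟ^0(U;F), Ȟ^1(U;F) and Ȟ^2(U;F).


Ȟ^0(U;F) ≅ Z,  Ȟ^1(U;F) ≅ Z^2,  Ȟ^2(U;F) ≅ 0

nonempty overlaps:
  W12={p5} W14={p7} W15={p4} W16={p1} W23={p8} W34={p2,p6} W56={p9}
C dims 6,7; δ0: rk 5, SNF 1^5
degree 0: 6−5−0 = 1 → Ȟ^0 ≅ Z
degree 1: 7−0−5 = 2 → Ȟ^1 ≅ Z^2
degree 2: 0−0−0 = 0 → Ȟ^2 ≅ 0


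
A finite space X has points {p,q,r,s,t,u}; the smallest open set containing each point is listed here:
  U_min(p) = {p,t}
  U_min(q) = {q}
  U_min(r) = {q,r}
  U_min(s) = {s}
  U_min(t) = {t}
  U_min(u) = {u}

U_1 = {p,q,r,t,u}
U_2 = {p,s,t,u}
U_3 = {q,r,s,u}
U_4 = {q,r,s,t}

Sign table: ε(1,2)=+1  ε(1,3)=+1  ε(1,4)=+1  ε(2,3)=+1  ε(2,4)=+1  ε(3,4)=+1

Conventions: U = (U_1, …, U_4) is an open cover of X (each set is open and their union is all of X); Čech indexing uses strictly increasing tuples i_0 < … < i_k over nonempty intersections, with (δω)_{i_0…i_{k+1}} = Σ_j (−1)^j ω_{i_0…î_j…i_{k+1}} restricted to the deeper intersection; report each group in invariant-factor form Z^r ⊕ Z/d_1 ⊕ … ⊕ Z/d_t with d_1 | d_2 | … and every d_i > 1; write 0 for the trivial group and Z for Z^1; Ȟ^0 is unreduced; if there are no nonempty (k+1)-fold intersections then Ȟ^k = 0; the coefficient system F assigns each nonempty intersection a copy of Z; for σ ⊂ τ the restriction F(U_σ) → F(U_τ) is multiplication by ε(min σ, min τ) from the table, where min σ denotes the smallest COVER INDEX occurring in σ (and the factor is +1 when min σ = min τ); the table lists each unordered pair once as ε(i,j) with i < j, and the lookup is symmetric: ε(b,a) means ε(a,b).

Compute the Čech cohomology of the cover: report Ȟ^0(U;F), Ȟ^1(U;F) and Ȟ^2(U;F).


Ȟ^0(U;F) ≅ Z, Ȟ^1(U;F) ≅ 0 and Ȟ^2(U;F) ≅ Z

nerve of the cover:
  U12={p,t,u} U13={q,r,u} U14={q,r,t} U23={s,u} U24={s,t} U34={q,r,s}
  U123={u} U124={t} U134={q,r} U234={s}
C dims 4,6,4; δ0: rk 3, SNF 1^3; δ1: rk 3, SNF 1^3
Ȟ^0 = (4 − 3) − 0 = 1, so Ȟ^0 ≅ Z
Ȟ^1 = (6 − 3) − 3 = 0, so Ȟ^1 ≅ 0
Ȟ^2 = (4 − 0) − 3 = 1, so Ȟ^2 ≅ Z


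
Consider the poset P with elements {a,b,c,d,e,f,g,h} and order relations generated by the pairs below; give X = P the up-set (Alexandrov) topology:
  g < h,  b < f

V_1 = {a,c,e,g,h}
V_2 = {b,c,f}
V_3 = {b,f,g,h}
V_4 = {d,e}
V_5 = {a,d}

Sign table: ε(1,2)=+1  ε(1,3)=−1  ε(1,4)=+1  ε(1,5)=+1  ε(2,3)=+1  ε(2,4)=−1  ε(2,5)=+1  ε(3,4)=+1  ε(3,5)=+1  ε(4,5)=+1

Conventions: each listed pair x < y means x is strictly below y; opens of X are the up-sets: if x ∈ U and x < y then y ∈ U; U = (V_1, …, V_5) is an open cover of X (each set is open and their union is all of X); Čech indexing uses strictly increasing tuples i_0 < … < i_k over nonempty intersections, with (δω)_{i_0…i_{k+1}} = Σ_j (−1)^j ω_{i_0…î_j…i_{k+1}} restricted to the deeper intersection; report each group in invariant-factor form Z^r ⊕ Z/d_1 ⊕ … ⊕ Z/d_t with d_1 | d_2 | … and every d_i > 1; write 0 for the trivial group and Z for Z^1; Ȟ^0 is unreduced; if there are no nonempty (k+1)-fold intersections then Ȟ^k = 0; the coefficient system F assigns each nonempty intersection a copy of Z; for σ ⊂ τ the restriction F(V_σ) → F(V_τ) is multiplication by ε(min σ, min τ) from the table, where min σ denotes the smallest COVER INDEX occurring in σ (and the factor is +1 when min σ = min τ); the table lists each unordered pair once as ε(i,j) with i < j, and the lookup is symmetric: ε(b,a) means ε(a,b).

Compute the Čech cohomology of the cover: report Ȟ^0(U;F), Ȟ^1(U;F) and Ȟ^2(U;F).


nerve simplices:
  V12={c} V13={g,h} V14={e} V15={a} V23={b,f} V45={d}
C dims 5,6; δ0: rk 5, SNF 1^4·2
degree 0: 5−5−0 = 0 → Ȟ^0 ≅ 0
degree 1: 6−0−5 = 1 plus torsion [2] → Ȟ^1 ≅ Z ⊕ Z/2
degree 2: 0−0−0 = 0 → Ȟ^2 ≅ 0

Ȟ^0 ≅ 0,  Ȟ^1 ≅ Z ⊕ Z/2,  Ȟ^2 ≅ 0


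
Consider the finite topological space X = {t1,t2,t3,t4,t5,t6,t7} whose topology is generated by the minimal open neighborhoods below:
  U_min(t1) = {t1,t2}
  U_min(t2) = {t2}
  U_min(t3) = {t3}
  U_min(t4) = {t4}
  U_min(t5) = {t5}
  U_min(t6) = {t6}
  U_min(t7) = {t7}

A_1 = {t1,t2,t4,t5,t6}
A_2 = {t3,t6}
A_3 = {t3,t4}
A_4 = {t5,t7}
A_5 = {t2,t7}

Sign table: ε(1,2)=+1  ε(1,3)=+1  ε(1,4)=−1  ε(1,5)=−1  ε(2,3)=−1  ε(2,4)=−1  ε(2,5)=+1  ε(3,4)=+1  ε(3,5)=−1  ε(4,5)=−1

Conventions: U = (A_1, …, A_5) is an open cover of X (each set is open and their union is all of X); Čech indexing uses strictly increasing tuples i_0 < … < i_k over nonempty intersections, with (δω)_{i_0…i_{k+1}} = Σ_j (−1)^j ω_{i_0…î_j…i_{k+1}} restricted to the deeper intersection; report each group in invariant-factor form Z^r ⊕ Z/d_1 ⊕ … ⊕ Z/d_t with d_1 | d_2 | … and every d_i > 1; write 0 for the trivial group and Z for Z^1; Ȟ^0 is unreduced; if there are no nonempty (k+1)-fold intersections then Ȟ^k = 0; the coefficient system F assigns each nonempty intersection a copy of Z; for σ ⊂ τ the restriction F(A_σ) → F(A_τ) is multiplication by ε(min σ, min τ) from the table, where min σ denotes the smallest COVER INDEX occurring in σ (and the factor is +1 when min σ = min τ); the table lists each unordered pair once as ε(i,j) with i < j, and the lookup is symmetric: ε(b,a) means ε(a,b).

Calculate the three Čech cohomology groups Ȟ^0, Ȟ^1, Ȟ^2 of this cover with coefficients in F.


nonempty intersections:
  A12={t6} A13={t4} A14={t5} A15={t2} A23={t3} A45={t7}
C dims 5,6; δ0: rk 5, SNF 1^4·2
Ȟ^0: (5−5)−0=0 ⇒ 0
Ȟ^1: (6−0)−5=1 plus torsion [2] ⇒ Z ⊕ Z/2
Ȟ^2: (0−0)−0=0 ⇒ 0

Ȟ^0 ≅ 0, Ȟ^1 ≅ Z ⊕ Z/2, Ȟ^2 ≅ 0


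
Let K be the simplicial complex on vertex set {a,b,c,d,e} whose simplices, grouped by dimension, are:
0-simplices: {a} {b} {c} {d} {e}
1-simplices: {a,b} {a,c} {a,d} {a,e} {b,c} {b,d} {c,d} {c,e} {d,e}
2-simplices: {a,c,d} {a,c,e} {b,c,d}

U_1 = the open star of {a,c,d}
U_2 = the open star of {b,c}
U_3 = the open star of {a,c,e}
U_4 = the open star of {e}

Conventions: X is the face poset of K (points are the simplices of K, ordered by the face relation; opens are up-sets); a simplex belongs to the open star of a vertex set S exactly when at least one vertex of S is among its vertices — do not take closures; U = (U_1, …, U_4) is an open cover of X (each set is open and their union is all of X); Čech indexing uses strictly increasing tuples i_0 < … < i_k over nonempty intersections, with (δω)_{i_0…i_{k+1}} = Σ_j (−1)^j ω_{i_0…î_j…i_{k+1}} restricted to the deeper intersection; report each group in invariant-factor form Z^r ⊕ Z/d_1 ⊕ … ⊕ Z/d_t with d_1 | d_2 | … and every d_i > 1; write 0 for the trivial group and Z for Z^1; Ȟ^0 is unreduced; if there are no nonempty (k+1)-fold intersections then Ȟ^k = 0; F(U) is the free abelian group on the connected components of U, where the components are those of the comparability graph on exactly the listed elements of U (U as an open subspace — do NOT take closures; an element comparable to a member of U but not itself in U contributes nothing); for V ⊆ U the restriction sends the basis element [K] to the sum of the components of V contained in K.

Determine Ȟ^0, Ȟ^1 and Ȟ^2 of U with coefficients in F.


Ȟ^0 = Z; Ȟ^1 = Z^2; Ȟ^2 = 0

nerve of the cover:
  U1={{a},{c},{d},{a,b},{a,c},{a,d},{a,e},{b,c},{b,d},{c,d},{c,e},{d,e},{a,c,d},{a,c,e},{b,c,d}} U2={{b},{c},{a,b},{a,c},{b,c},{b,d},{c,d},{c,e},{a,c,d},{a,c,e},{b,c,d}} U3={{a},{c},{e},{a,b},{a,c},{a,d},{a,e},{b,c},{c,d},{c,e},{d,e},{a,c,d},{a,c,e},{b,c,d}} U4={{e},{a,e},{c,e},{d,e},{a,c,e}}
  U12={{c},{a,b},{a,c},{b,c},{b,d},{c,d},{c,e},{a,c,d},{a,c,e},{b,c,d}} U13={{a},{c},{a,b},{a,c},{a,d},{a,e},{b,c},{c,d},{c,e},{d,e},{a,c,d},{a,c,e},{b,c,d}} U14={{a,e},{c,e},{d,e},{a,c,e}} U23={{c},{a,b},{a,c},{b,c},{c,d},{c,e},{a,c,d},{a,c,e},{b,c,d}} U24={{c,e},{a,c,e}} U34={{e},{a,e},{c,e},{d,e},{a,c,e}}
  U123={{c},{a,b},{a,c},{b,c},{c,d},{c,e},{a,c,d},{a,c,e},{b,c,d}} U124={{c,e},{a,c,e}} U134={{a,e},{c,e},{d,e},{a,c,e}} U234={{c,e},{a,c,e}}
  U1234={{c,e},{a,c,e}}
components per intersection:
  U1: {{a},{c},{d},{a,b},{a,c},{a,d},{a,e},{b,c},{b,d},{c,d},{c,e},{d,e},{a,c,d},{a,c,e},{b,c,d}}
  U2: {{b},{c},{a,b},{a,c},{b,c},{b,d},{c,d},{c,e},{a,c,d},{a,c,e},{b,c,d}}
  U3: {{a},{c},{e},{a,b},{a,c},{a,d},{a,e},{b,c},{c,d},{c,e},{d,e},{a,c,d},{a,c,e},{b,c,d}}
  U4: {{e},{a,e},{c,e},{d,e},{a,c,e}}
  U12: {{c},{a,c},{b,c},{b,d},{c,d},{c,e},{a,c,d},{a,c,e},{b,c,d}} {{a,b}}
  U13: {{a},{c},{a,b},{a,c},{a,d},{a,e},{b,c},{c,d},{c,e},{a,c,d},{a,c,e},{b,c,d}} {{d,e}}
  U14: {{a,e},{c,e},{a,c,e}} {{d,e}}
  U23: {{c},{a,c},{b,c},{c,d},{c,e},{a,c,d},{a,c,e},{b,c,d}} {{a,b}}
  U24: {{c,e},{a,c,e}}
  U34: {{e},{a,e},{c,e},{d,e},{a,c,e}}
  U123: {{c},{a,c},{b,c},{c,d},{c,e},{a,c,d},{a,c,e},{b,c,d}} {{a,b}}
  U124: {{c,e},{a,c,e}}
  U134: {{a,e},{c,e},{a,c,e}} {{d,e}}
  U234: {{c,e},{a,c,e}}
  U1234: {{c,e},{a,c,e}}
C dims 4,10,6,1; δ0: rk 3, SNF 1^3; δ1: rk 5, SNF 1^5; δ2: rk 1, SNF 1^1
Ȟ^0 = (4 − 3) − 0 = 1, so Ȟ^0 ≅ Z
Ȟ^1 = (10 − 5) − 3 = 2, so Ȟ^1 ≅ Z^2
Ȟ^2 = (6 − 1) − 5 = 0, so Ȟ^2 ≅ 0


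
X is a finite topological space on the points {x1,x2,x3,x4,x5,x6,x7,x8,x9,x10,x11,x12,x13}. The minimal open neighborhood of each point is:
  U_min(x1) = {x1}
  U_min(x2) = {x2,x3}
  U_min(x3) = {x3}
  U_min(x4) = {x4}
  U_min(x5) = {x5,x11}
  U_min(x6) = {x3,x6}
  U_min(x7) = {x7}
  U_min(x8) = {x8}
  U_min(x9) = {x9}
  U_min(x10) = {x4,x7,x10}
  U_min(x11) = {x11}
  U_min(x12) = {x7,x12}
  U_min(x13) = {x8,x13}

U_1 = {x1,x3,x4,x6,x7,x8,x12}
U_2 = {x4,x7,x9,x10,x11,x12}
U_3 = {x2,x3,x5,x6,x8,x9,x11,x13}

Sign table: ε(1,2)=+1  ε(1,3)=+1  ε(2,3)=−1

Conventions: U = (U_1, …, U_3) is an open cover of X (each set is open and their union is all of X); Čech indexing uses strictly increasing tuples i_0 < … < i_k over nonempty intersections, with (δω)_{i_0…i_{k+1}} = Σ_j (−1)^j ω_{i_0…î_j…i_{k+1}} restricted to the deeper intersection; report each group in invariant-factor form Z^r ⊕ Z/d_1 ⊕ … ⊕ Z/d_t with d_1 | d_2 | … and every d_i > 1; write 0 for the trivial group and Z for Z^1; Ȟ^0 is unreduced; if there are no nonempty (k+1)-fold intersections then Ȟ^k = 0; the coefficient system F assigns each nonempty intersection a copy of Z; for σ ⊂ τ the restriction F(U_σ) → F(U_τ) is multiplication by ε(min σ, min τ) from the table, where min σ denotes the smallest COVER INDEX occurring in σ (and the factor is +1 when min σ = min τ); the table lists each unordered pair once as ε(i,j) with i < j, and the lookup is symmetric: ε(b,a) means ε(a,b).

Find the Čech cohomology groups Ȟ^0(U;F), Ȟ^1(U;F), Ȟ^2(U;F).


Ȟ^0 ≅ 0; Ȟ^1 ≅ Z/2; Ȟ^2 ≅ 0

cover nerve:
  U12={x4,x7,x12} U13={x3,x6,x8} U23={x9,x11}
C dims 3,3; δ0: rk 3, SNF 1^2·2
Ȟ^0: (3−3)−0=0 ⇒ 0
Ȟ^1: (3−0)−3=0 plus torsion [2] ⇒ Z/2
Ȟ^2: (0−0)−0=0 ⇒ 0


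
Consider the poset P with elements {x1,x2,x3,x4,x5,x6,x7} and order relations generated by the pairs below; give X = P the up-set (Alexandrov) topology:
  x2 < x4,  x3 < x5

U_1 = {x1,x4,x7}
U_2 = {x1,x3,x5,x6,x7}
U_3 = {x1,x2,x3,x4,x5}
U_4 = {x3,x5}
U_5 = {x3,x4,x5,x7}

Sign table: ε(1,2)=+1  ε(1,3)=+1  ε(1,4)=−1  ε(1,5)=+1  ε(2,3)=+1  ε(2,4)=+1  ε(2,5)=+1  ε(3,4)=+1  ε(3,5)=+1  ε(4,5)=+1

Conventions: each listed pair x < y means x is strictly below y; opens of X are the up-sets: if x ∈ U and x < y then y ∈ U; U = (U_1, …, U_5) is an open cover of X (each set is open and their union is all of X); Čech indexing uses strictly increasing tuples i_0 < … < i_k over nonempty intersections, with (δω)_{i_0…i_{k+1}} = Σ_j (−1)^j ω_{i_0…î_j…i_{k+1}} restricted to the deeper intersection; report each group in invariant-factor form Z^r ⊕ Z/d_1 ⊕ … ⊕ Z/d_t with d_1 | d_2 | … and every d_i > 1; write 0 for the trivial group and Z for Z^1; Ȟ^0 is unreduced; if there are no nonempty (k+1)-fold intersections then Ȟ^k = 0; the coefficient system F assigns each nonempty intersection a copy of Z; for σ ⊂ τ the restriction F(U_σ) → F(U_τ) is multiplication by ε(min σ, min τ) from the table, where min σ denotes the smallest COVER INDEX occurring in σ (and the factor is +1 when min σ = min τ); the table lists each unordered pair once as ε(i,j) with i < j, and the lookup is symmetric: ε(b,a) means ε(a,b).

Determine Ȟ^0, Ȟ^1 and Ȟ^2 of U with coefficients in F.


nerve of the cover:
  U12={x1,x7} U13={x1,x4} U15={x4,x7} U23={x1,x3,x5} U24={x3,x5} U25={x3,x5,x7} U34={x3,x5} U35={x3,x4,x5} U45={x3,x5}
  U123={x1} U125={x7} U135={x4} U234={x3,x5} U235={x3,x5} U245={x3,x5} U345={x3,x5}
  U2345={x3,x5}
C dims 5,9,7,1; δ0: rk 4, SNF 1^4; δ1: rk 5, SNF 1^5; δ2: rk 1, SNF 1^1
Ȟ^0 = (5 − 4) − 0 = 1, so Ȟ^0 ≅ Z
Ȟ^1 = (9 − 5) − 4 = 0, so Ȟ^1 ≅ 0
Ȟ^2 = (7 − 1) − 5 = 1, so Ȟ^2 ≅ Z

Ȟ^0 = Z, Ȟ^1 = 0 and Ȟ^2 = Z


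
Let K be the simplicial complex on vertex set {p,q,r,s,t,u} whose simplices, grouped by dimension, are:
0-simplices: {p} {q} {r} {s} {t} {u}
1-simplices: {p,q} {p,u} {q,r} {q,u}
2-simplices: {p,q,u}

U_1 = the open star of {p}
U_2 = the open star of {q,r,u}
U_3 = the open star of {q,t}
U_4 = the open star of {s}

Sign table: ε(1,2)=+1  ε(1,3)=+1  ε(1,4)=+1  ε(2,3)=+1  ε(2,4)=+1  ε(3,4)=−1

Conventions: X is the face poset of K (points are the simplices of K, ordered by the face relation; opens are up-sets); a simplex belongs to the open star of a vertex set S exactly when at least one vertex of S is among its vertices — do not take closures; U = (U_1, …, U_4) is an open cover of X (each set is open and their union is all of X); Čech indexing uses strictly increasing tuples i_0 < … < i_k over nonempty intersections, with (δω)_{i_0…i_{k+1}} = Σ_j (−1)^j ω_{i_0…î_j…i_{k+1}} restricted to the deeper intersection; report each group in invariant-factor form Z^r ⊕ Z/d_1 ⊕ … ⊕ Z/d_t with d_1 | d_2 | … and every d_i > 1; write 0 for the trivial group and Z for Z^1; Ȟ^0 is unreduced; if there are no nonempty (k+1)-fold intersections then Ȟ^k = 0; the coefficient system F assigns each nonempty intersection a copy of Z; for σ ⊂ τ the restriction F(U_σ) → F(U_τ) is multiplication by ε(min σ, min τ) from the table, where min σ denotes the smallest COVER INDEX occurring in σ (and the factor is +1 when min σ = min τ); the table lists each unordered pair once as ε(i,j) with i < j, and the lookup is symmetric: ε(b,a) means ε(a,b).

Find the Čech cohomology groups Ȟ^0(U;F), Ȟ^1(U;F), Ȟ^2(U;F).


Ȟ^0 ≅ Z^2,  Ȟ^1 ≅ 0,  Ȟ^2 ≅ 0

nonempty intersections:
  U1={{p},{p,q},{p,u},{p,q,u}} U2={{q},{r},{u},{p,q},{p,u},{q,r},{q,u},{p,q,u}} U3={{q},{t},{p,q},{q,r},{q,u},{p,q,u}} U4={{s}}
  U12={{p,q},{p,u},{p,q,u}} U13={{p,q},{p,q,u}} U23={{q},{p,q},{q,r},{q,u},{p,q,u}}
  U123={{p,q},{p,q,u}}
C dims 4,3,1; δ0: rk 2, SNF 1^2; δ1: rk 1, SNF 1^1
Ȟ^0: (4−2)−0=2 ⇒ Z^2
Ȟ^1: (3−1)−2=0 ⇒ 0
Ȟ^2: (1−0)−1=0 ⇒ 0


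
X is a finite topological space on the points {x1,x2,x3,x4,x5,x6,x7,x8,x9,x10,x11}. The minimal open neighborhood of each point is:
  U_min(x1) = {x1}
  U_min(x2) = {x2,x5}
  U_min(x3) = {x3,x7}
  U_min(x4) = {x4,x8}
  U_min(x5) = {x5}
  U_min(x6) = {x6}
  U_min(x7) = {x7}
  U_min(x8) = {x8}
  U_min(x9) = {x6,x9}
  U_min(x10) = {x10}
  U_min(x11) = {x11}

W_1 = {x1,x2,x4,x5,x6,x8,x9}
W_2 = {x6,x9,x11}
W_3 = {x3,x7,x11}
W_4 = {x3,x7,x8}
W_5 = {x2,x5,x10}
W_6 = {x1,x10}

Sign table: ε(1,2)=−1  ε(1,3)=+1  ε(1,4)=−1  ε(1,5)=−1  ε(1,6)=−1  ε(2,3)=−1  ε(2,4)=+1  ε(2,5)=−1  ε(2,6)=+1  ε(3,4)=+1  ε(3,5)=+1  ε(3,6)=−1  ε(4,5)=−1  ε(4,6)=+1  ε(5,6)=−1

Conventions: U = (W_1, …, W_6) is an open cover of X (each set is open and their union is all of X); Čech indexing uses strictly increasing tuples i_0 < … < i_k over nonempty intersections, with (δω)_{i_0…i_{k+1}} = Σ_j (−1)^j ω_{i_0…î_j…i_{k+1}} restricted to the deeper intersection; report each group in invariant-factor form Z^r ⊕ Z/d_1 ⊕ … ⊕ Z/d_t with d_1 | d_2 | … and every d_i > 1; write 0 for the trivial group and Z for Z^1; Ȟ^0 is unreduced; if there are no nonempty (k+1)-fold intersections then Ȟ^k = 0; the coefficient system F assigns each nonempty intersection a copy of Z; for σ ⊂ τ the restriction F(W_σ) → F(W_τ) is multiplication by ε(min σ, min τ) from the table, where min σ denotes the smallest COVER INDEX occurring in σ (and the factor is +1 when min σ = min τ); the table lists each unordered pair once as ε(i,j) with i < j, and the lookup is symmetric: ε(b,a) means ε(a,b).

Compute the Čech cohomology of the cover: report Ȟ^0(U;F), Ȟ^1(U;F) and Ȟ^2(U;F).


Ȟ^0(U;F) ≅ 0, Ȟ^1(U;F) ≅ Z ⊕ Z/2 and Ȟ^2(U;F) ≅ 0

nonempty intersections:
  W12={x6,x9} W14={x8} W15={x2,x5} W16={x1} W23={x11} W34={x3,x7} W56={x10}
C dims 6,7; δ0: rk 6, SNF 1^5·2
Ȟ^0: (6−6)−0=0 ⇒ 0
Ȟ^1: (7−0)−6=1 plus torsion [2] ⇒ Z ⊕ Z/2
Ȟ^2: (0−0)−0=0 ⇒ 0


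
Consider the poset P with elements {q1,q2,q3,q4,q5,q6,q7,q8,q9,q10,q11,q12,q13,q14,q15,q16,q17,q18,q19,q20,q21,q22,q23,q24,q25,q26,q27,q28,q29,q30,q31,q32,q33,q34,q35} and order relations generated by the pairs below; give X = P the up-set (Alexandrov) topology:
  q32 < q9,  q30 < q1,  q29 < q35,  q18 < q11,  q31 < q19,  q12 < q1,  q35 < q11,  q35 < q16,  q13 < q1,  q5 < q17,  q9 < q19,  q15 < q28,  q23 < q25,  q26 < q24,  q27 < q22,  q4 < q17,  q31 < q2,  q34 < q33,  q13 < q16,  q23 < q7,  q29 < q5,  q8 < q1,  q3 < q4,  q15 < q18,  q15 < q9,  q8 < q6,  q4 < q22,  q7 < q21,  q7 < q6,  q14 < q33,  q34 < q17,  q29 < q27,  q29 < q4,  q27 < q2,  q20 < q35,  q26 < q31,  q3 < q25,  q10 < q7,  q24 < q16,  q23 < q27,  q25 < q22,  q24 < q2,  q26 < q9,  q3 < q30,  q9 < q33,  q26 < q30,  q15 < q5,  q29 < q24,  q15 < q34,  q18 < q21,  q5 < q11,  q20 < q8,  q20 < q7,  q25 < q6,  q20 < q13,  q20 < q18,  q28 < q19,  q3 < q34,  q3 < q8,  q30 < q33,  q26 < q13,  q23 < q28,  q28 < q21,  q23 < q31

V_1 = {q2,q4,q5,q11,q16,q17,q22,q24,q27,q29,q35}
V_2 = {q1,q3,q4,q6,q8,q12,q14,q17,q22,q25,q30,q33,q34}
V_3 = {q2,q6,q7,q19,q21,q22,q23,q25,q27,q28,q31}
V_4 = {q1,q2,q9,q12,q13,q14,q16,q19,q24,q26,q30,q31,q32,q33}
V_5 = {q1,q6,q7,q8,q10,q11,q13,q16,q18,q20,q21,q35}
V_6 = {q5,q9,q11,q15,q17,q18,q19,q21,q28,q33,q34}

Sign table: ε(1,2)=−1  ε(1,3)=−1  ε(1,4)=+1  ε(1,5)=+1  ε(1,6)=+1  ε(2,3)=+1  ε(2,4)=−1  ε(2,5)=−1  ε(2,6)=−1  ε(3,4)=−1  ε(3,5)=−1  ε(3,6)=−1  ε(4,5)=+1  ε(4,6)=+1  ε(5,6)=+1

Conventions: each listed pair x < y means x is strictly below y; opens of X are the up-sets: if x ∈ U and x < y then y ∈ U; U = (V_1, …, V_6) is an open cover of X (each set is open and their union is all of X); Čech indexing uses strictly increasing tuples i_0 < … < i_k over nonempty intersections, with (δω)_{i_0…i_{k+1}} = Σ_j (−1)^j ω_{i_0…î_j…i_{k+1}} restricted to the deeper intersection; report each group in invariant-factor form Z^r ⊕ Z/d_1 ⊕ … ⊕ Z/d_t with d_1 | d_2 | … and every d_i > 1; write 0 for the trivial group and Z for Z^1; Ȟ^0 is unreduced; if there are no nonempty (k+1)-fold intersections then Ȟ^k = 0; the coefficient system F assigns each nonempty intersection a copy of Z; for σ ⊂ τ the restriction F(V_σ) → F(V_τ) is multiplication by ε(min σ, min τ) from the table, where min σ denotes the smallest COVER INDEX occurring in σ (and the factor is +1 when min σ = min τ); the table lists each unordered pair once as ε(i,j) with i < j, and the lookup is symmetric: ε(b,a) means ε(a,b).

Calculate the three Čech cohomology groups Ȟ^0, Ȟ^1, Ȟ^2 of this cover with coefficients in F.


Ȟ^0(U;F) ≅ Z, Ȟ^1(U;F) ≅ 0, Ȟ^2(U;F) ≅ Z/2

intersection data:
  V12={q4,q17,q22} V13={q2,q22,q27} V14={q2,q16,q24} V15={q11,q16,q35} V16={q5,q11,q17} V23={q6,q22,q25} V24={q1,q12,q14,q30,q33} V25={q1,q6,q8} V26={q17,q33,q34} V34={q2,q19,q31} V35={q6,q7,q21} V36={q19,q21,q28} V45={q1,q13,q16} V46={q9,q19,q33} V56={q11,q18,q21}
  V123={q22} V126={q17} V134={q2} V145={q16} V156={q11} V235={q6} V245={q1} V246={q33} V346={q19} V356={q21}
C dims 6,15,10; δ0: rk 5, SNF 1^5; δ1: rk 10, SNF 1^9·2
Ȟ^0 = (6 − 5) − 0 = 1, so Ȟ^0 ≅ Z
Ȟ^1 = (15 − 10) − 5 = 0, so Ȟ^1 ≅ 0
Ȟ^2 = (10 − 0) − 10 = 0 plus torsion [2], so Ȟ^2 ≅ Z/2


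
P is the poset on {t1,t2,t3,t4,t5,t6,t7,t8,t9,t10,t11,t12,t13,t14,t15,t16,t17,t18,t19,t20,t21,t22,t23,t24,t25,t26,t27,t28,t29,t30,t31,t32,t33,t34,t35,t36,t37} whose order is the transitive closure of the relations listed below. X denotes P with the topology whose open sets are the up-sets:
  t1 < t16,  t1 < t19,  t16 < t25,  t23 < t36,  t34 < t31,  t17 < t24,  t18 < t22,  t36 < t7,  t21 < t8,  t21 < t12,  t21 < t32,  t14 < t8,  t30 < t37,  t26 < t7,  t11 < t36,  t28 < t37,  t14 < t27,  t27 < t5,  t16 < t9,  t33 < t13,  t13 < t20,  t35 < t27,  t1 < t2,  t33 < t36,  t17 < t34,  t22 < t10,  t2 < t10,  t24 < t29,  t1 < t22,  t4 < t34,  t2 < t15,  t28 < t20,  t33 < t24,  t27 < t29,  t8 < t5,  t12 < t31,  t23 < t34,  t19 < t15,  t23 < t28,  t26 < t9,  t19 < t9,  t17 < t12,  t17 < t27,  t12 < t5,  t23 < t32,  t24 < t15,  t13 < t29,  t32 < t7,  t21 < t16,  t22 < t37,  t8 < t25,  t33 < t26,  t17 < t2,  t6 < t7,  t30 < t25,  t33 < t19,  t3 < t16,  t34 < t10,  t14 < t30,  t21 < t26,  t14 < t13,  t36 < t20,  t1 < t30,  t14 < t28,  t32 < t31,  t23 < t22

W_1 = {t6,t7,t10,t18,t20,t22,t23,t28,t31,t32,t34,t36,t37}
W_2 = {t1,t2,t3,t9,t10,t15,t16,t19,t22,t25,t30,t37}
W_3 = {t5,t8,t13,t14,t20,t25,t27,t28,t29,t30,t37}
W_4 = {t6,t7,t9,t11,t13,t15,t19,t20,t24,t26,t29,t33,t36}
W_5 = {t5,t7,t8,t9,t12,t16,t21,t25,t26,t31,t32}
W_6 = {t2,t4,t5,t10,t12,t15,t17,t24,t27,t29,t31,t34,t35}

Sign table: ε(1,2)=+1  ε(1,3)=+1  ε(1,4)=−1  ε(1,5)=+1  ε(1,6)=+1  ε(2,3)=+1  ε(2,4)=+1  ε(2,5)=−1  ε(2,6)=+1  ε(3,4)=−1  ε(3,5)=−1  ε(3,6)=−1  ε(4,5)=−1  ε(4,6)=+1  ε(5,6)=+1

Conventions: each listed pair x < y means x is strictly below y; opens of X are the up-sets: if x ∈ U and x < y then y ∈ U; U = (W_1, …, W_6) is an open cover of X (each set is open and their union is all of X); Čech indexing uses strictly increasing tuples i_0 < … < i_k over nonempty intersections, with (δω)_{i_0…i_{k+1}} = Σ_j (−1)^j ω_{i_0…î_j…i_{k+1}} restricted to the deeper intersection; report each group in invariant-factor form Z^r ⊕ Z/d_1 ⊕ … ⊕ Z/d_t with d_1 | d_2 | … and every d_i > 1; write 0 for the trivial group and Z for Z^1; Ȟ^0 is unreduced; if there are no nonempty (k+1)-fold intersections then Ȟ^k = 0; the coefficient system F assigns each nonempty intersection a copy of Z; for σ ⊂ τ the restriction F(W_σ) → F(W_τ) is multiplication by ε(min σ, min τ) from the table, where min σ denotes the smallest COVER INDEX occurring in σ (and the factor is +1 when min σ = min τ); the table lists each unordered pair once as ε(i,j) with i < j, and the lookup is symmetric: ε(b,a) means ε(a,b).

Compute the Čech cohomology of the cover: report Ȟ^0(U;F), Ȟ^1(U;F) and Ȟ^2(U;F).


Ȟ^0(U;F) ≅ 0,  Ȟ^1(U;F) ≅ Z/2,  Ȟ^2(U;F) ≅ Z

nerve of the cover:
  W12={t10,t22,t37} W13={t20,t28,t37} W14={t6,t7,t20,t36} W15={t7,t31,t32} W16={t10,t31,t34} W23={t25,t30,t37} W24={t9,t15,t19} W25={t9,t16,t25} W26={t2,t10,t15} W34={t13,t20,t29} W35={t5,t8,t25} W36={t5,t27,t29} W45={t7,t9,t26} W46={t15,t24,t29} W56={t5,t12,t31}
  W123={t37} W126={t10} W134={t20} W145={t7} W156={t31} W235={t25} W245={t9} W246={t15} W346={t29} W356={t5}
C dims 6,15,10; δ0: rk 6, SNF 1^5·2; δ1: rk 9, SNF 1^9
Ȟ^0 = (6 − 6) − 0 = 0, so Ȟ^0 ≅ 0
Ȟ^1 = (15 − 9) − 6 = 0 plus torsion [2], so Ȟ^1 ≅ Z/2
Ȟ^2 = (10 − 0) − 9 = 1, so Ȟ^2 ≅ Z


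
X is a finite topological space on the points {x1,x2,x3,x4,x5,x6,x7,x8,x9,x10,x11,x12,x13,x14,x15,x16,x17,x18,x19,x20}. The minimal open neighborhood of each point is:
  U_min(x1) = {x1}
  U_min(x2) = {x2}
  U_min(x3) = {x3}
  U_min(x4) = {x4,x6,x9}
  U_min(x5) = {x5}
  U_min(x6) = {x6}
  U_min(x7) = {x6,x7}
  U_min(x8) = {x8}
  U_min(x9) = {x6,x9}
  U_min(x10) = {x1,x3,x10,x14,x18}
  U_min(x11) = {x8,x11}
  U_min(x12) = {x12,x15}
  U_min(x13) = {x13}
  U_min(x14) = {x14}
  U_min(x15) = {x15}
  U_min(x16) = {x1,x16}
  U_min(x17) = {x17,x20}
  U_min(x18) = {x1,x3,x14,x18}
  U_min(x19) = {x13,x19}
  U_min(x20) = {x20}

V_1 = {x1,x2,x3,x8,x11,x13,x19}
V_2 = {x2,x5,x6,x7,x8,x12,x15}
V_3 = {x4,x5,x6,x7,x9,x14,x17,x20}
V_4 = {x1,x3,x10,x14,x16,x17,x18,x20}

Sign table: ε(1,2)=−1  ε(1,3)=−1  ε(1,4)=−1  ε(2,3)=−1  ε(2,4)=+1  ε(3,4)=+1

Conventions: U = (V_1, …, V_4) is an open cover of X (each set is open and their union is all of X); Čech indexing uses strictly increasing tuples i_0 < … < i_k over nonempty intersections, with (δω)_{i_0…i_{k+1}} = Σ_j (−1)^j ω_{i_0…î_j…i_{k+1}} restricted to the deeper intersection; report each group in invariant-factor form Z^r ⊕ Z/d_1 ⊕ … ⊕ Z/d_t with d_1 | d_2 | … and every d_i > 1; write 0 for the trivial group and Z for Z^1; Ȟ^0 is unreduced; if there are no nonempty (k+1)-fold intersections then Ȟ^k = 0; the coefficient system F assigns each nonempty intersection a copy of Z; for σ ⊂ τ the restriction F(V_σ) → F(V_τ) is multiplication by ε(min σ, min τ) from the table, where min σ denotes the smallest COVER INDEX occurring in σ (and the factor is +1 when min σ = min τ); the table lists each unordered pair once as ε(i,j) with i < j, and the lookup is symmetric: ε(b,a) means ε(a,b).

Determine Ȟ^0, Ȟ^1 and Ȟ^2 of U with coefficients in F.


nonempty intersections:
  V12={x2,x8} V14={x1,x3} V23={x5,x6,x7} V34={x14,x17,x20}
C dims 4,4; δ0: rk 4, SNF 1^3·2
Ȟ^0: (4−4)−0=0 ⇒ 0
Ȟ^1: (4−0)−4=0 plus torsion [2] ⇒ Z/2
Ȟ^2: (0−0)−0=0 ⇒ 0

Ȟ^0 ≅ 0,  Ȟ^1 ≅ Z/2,  Ȟ^2 ≅ 0


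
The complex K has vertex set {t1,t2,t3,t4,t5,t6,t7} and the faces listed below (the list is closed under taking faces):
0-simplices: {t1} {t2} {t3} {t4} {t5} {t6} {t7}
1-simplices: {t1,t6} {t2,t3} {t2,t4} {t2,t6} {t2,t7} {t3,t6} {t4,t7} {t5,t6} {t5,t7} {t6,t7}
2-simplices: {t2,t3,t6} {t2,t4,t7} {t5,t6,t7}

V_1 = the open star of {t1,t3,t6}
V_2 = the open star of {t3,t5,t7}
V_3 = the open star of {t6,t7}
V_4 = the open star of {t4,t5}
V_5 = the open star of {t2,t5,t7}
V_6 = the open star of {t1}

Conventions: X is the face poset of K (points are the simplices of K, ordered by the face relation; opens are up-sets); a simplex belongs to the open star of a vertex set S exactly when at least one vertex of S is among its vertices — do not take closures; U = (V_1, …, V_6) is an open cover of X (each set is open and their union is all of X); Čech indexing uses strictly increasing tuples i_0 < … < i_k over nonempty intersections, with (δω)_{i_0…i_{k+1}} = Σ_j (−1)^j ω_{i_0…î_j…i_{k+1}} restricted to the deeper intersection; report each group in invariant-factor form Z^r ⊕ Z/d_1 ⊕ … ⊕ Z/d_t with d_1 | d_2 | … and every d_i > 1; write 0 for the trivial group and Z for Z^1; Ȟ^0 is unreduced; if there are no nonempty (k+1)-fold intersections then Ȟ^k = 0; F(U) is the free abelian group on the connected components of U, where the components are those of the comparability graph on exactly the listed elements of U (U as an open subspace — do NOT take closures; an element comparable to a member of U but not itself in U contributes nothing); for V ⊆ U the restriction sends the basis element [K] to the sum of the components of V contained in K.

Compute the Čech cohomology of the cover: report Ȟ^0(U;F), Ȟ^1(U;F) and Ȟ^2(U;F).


Ȟ^0 = Z; Ȟ^1 = Z; Ȟ^2 = 0

nonempty intersections:
  V1={{t1},{t3},{t6},{t1,t6},{t2,t3},{t2,t6},{t3,t6},{t5,t6},{t6,t7},{t2,t3,t6},{t5,t6,t7}} V2={{t3},{t5},{t7},{t2,t3},{t2,t7},{t3,t6},{t4,t7},{t5,t6},{t5,t7},{t6,t7},{t2,t3,t6},{t2,t4,t7},{t5,t6,t7}} V3={{t6},{t7},{t1,t6},{t2,t6},{t2,t7},{t3,t6},{t4,t7},{t5,t6},{t5,t7},{t6,t7},{t2,t3,t6},{t2,t4,t7},{t5,t6,t7}} V4={{t4},{t5},{t2,t4},{t4,t7},{t5,t6},{t5,t7},{t2,t4,t7},{t5,t6,t7}} V5={{t2},{t5},{t7},{t2,t3},{t2,t4},{t2,t6},{t2,t7},{t4,t7},{t5,t6},{t5,t7},{t6,t7},{t2,t3,t6},{t2,t4,t7},{t5,t6,t7}} V6={{t1},{t1,t6}}
  V12={{t3},{t2,t3},{t3,t6},{t5,t6},{t6,t7},{t2,t3,t6},{t5,t6,t7}} V13={{t6},{t1,t6},{t2,t6},{t3,t6},{t5,t6},{t6,t7},{t2,t3,t6},{t5,t6,t7}} V14={{t5,t6},{t5,t6,t7}} V15={{t2,t3},{t2,t6},{t5,t6},{t6,t7},{t2,t3,t6},{t5,t6,t7}} V16={{t1},{t1,t6}} V23={{t7},{t2,t7},{t3,t6},{t4,t7},{t5,t6},{t5,t7},{t6,t7},{t2,t3,t6},{t2,t4,t7},{t5,t6,t7}} V24={{t5},{t4,t7},{t5,t6},{t5,t7},{t2,t4,t7},{t5,t6,t7}} V25={{t5},{t7},{t2,t3},{t2,t7},{t4,t7},{t5,t6},{t5,t7},{t6,t7},{t2,t3,t6},{t2,t4,t7},{t5,t6,t7}} V34={{t4,t7},{t5,t6},{t5,t7},{t2,t4,t7},{t5,t6,t7}} V35={{t7},{t2,t6},{t2,t7},{t4,t7},{t5,t6},{t5,t7},{t6,t7},{t2,t3,t6},{t2,t4,t7},{t5,t6,t7}} V36={{t1,t6}} V45={{t5},{t2,t4},{t4,t7},{t5,t6},{t5,t7},{t2,t4,t7},{t5,t6,t7}}
  V123={{t3,t6},{t5,t6},{t6,t7},{t2,t3,t6},{t5,t6,t7}} V124={{t5,t6},{t5,t6,t7}} V125={{t2,t3},{t5,t6},{t6,t7},{t2,t3,t6},{t5,t6,t7}} V134={{t5,t6},{t5,t6,t7}} V135={{t2,t6},{t5,t6},{t6,t7},{t2,t3,t6},{t5,t6,t7}} V136={{t1,t6}} V145={{t5,t6},{t5,t6,t7}} V234={{t4,t7},{t5,t6},{t5,t7},{t2,t4,t7},{t5,t6,t7}} V235={{t7},{t2,t7},{t4,t7},{t5,t6},{t5,t7},{t6,t7},{t2,t3,t6},{t2,t4,t7},{t5,t6,t7}} V245={{t5},{t4,t7},{t5,t6},{t5,t7},{t2,t4,t7},{t5,t6,t7}} V345={{t4,t7},{t5,t6},{t5,t7},{t2,t4,t7},{t5,t6,t7}}
  V1234={{t5,t6},{t5,t6,t7}} V1235={{t5,t6},{t6,t7},{t2,t3,t6},{t5,t6,t7}} V1245={{t5,t6},{t5,t6,t7}} V1345={{t5,t6},{t5,t6,t7}} V2345={{t4,t7},{t5,t6},{t5,t7},{t2,t4,t7},{t5,t6,t7}}
  V12345={{t5,t6},{t5,t6,t7}}
components per intersection:
  V1: {{t1},{t3},{t6},{t1,t6},{t2,t3},{t2,t6},{t3,t6},{t5,t6},{t6,t7},{t2,t3,t6},{t5,t6,t7}}
  V2: {{t3},{t2,t3},{t3,t6},{t2,t3,t6}} {{t5},{t7},{t2,t7},{t4,t7},{t5,t6},{t5,t7},{t6,t7},{t2,t4,t7},{t5,t6,t7}}
  V3: {{t6},{t7},{t1,t6},{t2,t6},{t2,t7},{t3,t6},{t4,t7},{t5,t6},{t5,t7},{t6,t7},{t2,t3,t6},{t2,t4,t7},{t5,t6,t7}}
  V4: {{t4},{t2,t4},{t4,t7},{t2,t4,t7}} {{t5},{t5,t6},{t5,t7},{t5,t6,t7}}
  V5: {{t2},{t5},{t7},{t2,t3},{t2,t4},{t2,t6},{t2,t7},{t4,t7},{t5,t6},{t5,t7},{t6,t7},{t2,t3,t6},{t2,t4,t7},{t5,t6,t7}}
  V6: {{t1},{t1,t6}}
  V12: {{t3},{t2,t3},{t3,t6},{t2,t3,t6}} {{t5,t6},{t6,t7},{t5,t6,t7}}
  V13: {{t6},{t1,t6},{t2,t6},{t3,t6},{t5,t6},{t6,t7},{t2,t3,t6},{t5,t6,t7}}
  V14: {{t5,t6},{t5,t6,t7}}
  V15: {{t2,t3},{t2,t6},{t2,t3,t6}} {{t5,t6},{t6,t7},{t5,t6,t7}}
  V16: {{t1},{t1,t6}}
  V23: {{t7},{t2,t7},{t4,t7},{t5,t6},{t5,t7},{t6,t7},{t2,t4,t7},{t5,t6,t7}} {{t3,t6},{t2,t3,t6}}
  V24: {{t5},{t5,t6},{t5,t7},{t5,t6,t7}} {{t4,t7},{t2,t4,t7}}
  V25: {{t5},{t7},{t2,t7},{t4,t7},{t5,t6},{t5,t7},{t6,t7},{t2,t4,t7},{t5,t6,t7}} {{t2,t3},{t2,t3,t6}}
  V34: {{t4,t7},{t2,t4,t7}} {{t5,t6},{t5,t7},{t5,t6,t7}}
  V35: {{t7},{t2,t7},{t4,t7},{t5,t6},{t5,t7},{t6,t7},{t2,t4,t7},{t5,t6,t7}} {{t2,t6},{t2,t3,t6}}
  V36: {{t1,t6}}
  V45: {{t5},{t5,t6},{t5,t7},{t5,t6,t7}} {{t2,t4},{t4,t7},{t2,t4,t7}}
  V123: {{t3,t6},{t2,t3,t6}} {{t5,t6},{t6,t7},{t5,t6,t7}}
  V124: {{t5,t6},{t5,t6,t7}}
  V125: {{t2,t3},{t2,t3,t6}} {{t5,t6},{t6,t7},{t5,t6,t7}}
  V134: {{t5,t6},{t5,t6,t7}}
  V135: {{t2,t6},{t2,t3,t6}} {{t5,t6},{t6,t7},{t5,t6,t7}}
  V136: {{t1,t6}}
  V145: {{t5,t6},{t5,t6,t7}}
  V234: {{t4,t7},{t2,t4,t7}} {{t5,t6},{t5,t7},{t5,t6,t7}}
  V235: {{t7},{t2,t7},{t4,t7},{t5,t6},{t5,t7},{t6,t7},{t2,t4,t7},{t5,t6,t7}} {{t2,t3,t6}}
  V245: {{t5},{t5,t6},{t5,t7},{t5,t6,t7}} {{t4,t7},{t2,t4,t7}}
  V345: {{t4,t7},{t2,t4,t7}} {{t5,t6},{t5,t7},{t5,t6,t7}}
  V1234: {{t5,t6},{t5,t6,t7}}
  V1235: {{t5,t6},{t6,t7},{t5,t6,t7}} {{t2,t3,t6}}
  V1245: {{t5,t6},{t5,t6,t7}}
  V1345: {{t5,t6},{t5,t6,t7}}
  V2345: {{t4,t7},{t2,t4,t7}} {{t5,t6},{t5,t7},{t5,t6,t7}}
  V12345: {{t5,t6},{t5,t6,t7}}
C dims 8,20,18,7; δ0: rk 7, SNF 1^7; δ1: rk 12, SNF 1^12; δ2: rk 6, SNF 1^6
Ȟ^0: (8−7)−0=1 ⇒ Z
Ȟ^1: (20−12)−7=1 ⇒ Z
Ȟ^2: (18−6)−12=0 ⇒ 0
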